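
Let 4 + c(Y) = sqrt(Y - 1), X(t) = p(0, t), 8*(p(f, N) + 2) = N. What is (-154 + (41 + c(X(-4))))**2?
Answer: (234 - I*sqrt(14))**2/4 ≈ 13686.0 - 437.77*I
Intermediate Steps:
p(f, N) = -2 + N/8
X(t) = -2 + t/8
c(Y) = -4 + sqrt(-1 + Y) (c(Y) = -4 + sqrt(Y - 1) = -4 + sqrt(-1 + Y))
(-154 + (41 + c(X(-4))))**2 = (-154 + (41 + (-4 + sqrt(-1 + (-2 + (1/8)*(-4))))))**2 = (-154 + (41 + (-4 + sqrt(-1 + (-2 - 1/2)))))**2 = (-154 + (41 + (-4 + sqrt(-1 - 5/2))))**2 = (-154 + (41 + (-4 + sqrt(-7/2))))**2 = (-154 + (41 + (-4 + I*sqrt(14)/2)))**2 = (-154 + (37 + I*sqrt(14)/2))**2 = (-117 + I*sqrt(14)/2)**2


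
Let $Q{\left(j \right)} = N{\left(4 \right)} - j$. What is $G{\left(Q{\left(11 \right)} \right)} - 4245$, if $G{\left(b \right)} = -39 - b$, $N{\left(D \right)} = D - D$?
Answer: $-4273$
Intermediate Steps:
$N{\left(D \right)} = 0$
$Q{\left(j \right)} = - j$ ($Q{\left(j \right)} = 0 - j = - j$)
$G{\left(Q{\left(11 \right)} \right)} - 4245 = \left(-39 - \left(-1\right) 11\right) - 4245 = \left(-39 - -11\right) - 4245 = \left(-39 + 11\right) - 4245 = -28 - 4245 = -4273$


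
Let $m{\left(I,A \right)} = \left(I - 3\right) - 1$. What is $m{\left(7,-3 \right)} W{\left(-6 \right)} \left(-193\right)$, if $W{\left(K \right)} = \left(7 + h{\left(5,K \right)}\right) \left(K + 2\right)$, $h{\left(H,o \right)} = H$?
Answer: $27792$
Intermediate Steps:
$m{\left(I,A \right)} = -4 + I$ ($m{\left(I,A \right)} = \left(-3 + I\right) - 1 = -4 + I$)
$W{\left(K \right)} = 24 + 12 K$ ($W{\left(K \right)} = \left(7 + 5\right) \left(K + 2\right) = 12 \left(2 + K\right) = 24 + 12 K$)
$m{\left(7,-3 \right)} W{\left(-6 \right)} \left(-193\right) = \left(-4 + 7\right) \left(24 + 12 \left(-6\right)\right) \left(-193\right) = 3 \left(24 - 72\right) \left(-193\right) = 3 \left(-48\right) \left(-193\right) = \left(-144\right) \left(-193\right) = 27792$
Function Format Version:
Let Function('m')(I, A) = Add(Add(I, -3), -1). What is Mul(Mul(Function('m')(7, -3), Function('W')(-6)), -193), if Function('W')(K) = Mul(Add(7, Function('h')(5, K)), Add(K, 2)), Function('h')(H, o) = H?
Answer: 27792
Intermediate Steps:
Function('m')(I, A) = Add(-4, I) (Function('m')(I, A) = Add(Add(-3, I), -1) = Add(-4, I))
Function('W')(K) = Add(24, Mul(12, K)) (Function('W')(K) = Mul(Add(7, 5), Add(K, 2)) = Mul(12, Add(2, K)) = Add(24, Mul(12, K)))
Mul(Mul(Function('m')(7, -3), Function('W')(-6)), -193) = Mul(Mul(Add(-4, 7), Add(24, Mul(12, -6))), -193) = Mul(Mul(3, Add(24, -72)), -193) = Mul(Mul(3, -48), -193) = Mul(-144, -193) = 27792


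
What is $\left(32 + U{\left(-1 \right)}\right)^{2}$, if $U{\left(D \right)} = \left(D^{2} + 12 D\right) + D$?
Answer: $400$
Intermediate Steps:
$U{\left(D \right)} = D^{2} + 13 D$
$\left(32 + U{\left(-1 \right)}\right)^{2} = \left(32 - \left(13 - 1\right)\right)^{2} = \left(32 - 12\right)^{2} = 20^{2} = 400$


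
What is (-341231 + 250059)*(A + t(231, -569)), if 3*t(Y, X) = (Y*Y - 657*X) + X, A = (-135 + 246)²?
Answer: -42266245136/3 ≈ -1.4089e+10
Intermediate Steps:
A = 12321 (A = 111² = 12321)
t(Y, X) = -656*X/3 + Y²/3 (t(Y, X) = ((Y*Y - 657*X) + X)/3 = ((Y² - 657*X) + X)/3 = (Y² - 656*X)/3 = -656*X/3 + Y²/3)
(-341231 + 250059)*(A + t(231, -569)) = (-341231 + 250059)*(12321 + (-656/3*(-569) + (⅓)*231²)) = -91172*(12321 + (373264/3 + (⅓)*53361)) = -91172*(12321 + (373264/3 + 17787)) = -91172*(12321 + 426625/3) = -91172*463588/3 = -42266245136/3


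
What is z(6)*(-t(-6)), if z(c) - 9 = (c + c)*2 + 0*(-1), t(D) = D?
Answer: 198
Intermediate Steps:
z(c) = 9 + 4*c (z(c) = 9 + ((c + c)*2 + 0*(-1)) = 9 + ((2*c)*2 + 0) = 9 + (4*c + 0) = 9 + 4*c)
z(6)*(-t(-6)) = (9 + 4*6)*(-1*(-6)) = (9 + 24)*6 = 33*6 = 198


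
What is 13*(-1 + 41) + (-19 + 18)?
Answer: 519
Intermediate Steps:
13*(-1 + 41) + (-19 + 18) = 13*40 - 1 = 520 - 1 = 519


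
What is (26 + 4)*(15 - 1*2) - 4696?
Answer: -4306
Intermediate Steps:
(26 + 4)*(15 - 1*2) - 4696 = 30*(15 - 2) - 4696 = 30*13 - 4696 = 390 - 4696 = -4306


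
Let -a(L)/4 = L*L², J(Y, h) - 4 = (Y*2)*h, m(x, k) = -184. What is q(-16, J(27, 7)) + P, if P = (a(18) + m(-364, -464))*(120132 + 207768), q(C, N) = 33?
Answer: -7709584767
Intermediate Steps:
J(Y, h) = 4 + 2*Y*h (J(Y, h) = 4 + (Y*2)*h = 4 + (2*Y)*h = 4 + 2*Y*h)
a(L) = -4*L³ (a(L) = -4*L*L² = -4*L³)
P = -7709584800 (P = (-4*18³ - 184)*(120132 + 207768) = (-4*5832 - 184)*327900 = (-23328 - 184)*327900 = -23512*327900 = -7709584800)
q(-16, J(27, 7)) + P = 33 - 7709584800 = -7709584767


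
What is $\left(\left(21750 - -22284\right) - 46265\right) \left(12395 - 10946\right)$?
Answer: $-3232719$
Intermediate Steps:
$\left(\left(21750 - -22284\right) - 46265\right) \left(12395 - 10946\right) = \left(\left(21750 + 22284\right) - 46265\right) 1449 = \left(44034 - 46265\right) 1449 = \left(-2231\right) 1449 = -3232719$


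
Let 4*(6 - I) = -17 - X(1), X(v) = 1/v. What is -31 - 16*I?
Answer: -199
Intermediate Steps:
I = 21/2 (I = 6 - (-17 - 1/1)/4 = 6 - (-17 - 1*1)/4 = 6 - (-17 - 1)/4 = 6 - ¼*(-18) = 6 + 9/2 = 21/2 ≈ 10.500)
-31 - 16*I = -31 - 16*21/2 = -31 - 168 = -199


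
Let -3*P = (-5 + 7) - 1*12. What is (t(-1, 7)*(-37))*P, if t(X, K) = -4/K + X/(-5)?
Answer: 962/21 ≈ 45.810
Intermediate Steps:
P = 10/3 (P = -((-5 + 7) - 1*12)/3 = -(2 - 12)/3 = -⅓*(-10) = 10/3 ≈ 3.3333)
t(X, K) = -4/K - X/5 (t(X, K) = -4/K + X*(-⅕) = -4/K - X/5)
(t(-1, 7)*(-37))*P = ((-4/7 - ⅕*(-1))*(-37))*(10/3) = ((-4*⅐ + ⅕)*(-37))*(10/3) = ((-4/7 + ⅕)*(-37))*(10/3) = -13/35*(-37)*(10/3) = (481/35)*(10/3) = 962/21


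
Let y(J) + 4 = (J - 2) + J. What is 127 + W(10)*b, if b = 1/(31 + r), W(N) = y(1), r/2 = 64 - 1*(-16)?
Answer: 24253/191 ≈ 126.98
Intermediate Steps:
y(J) = -6 + 2*J (y(J) = -4 + ((J - 2) + J) = -4 + ((-2 + J) + J) = -4 + (-2 + 2*J) = -6 + 2*J)
r = 160 (r = 2*(64 - 1*(-16)) = 2*(64 + 16) = 2*80 = 160)
W(N) = -4 (W(N) = -6 + 2*1 = -6 + 2 = -4)
b = 1/191 (b = 1/(31 + 160) = 1/191 ≈ 0.0052356)
127 + W(10)*b = 127 - 4*1/191 = 127 - 4/191 = 24253/191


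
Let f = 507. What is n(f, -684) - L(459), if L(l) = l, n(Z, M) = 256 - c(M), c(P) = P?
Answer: 481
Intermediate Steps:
n(Z, M) = 256 - M
n(f, -684) - L(459) = (256 - 1*(-684)) - 1*459 = (256 + 684) - 459 = 940 - 459 = 481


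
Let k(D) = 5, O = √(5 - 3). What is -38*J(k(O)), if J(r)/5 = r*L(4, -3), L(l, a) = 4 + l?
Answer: -7600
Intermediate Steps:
O = √2 ≈ 1.4142
J(r) = 40*r (J(r) = 5*(r*(4 + 4)) = 5*(r*8) = 5*(8*r) = 40*r)
-38*J(k(O)) = -1520*5 = -38*200 = -7600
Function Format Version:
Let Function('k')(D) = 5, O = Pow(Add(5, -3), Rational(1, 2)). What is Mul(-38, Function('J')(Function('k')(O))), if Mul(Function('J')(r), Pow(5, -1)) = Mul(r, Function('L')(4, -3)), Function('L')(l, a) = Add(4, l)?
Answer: -7600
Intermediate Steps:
O = Pow(2, Rational(1, 2)) ≈ 1.4142
Function('J')(r) = Mul(40, r) (Function('J')(r) = Mul(5, Mul(r, Add(4, 4))) = Mul(5, Mul(r, 8)) = Mul(5, Mul(8, r)) = Mul(40, r))
Mul(-38, Function('J')(Function('k')(O))) = Mul(-38, Mul(40, 5)) = Mul(-38, 200) = -7600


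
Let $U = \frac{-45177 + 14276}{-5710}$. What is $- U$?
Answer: $- \frac{30901}{5710} \approx -5.4117$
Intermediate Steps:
$U = \frac{30901}{5710}$ ($U = \left(-30901\right) \left(- \frac{1}{5710}\right) = \frac{30901}{5710} \approx 5.4117$)
$- U = \left(-1\right) \frac{30901}{5710} = - \frac{30901}{5710}$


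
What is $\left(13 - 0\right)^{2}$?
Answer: $169$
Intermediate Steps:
$\left(13 - 0\right)^{2} = \left(13 + 0\right)^{2} = 13^{2} = 169$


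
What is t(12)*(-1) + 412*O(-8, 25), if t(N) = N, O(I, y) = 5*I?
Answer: -16492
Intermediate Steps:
t(12)*(-1) + 412*O(-8, 25) = 12*(-1) + 412*(5*(-8)) = -12 + 412*(-40) = -12 - 16480 = -16492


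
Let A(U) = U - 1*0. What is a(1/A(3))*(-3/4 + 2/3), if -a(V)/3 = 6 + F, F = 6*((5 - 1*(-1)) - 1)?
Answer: 9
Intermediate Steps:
A(U) = U (A(U) = U + 0 = U)
F = 30 (F = 6*((5 + 1) - 1) = 6*(6 - 1) = 6*5 = 30)
a(V) = -108 (a(V) = -3*(6 + 30) = -3*36 = -108)
a(1/A(3))*(-3/4 + 2/3) = -108*(-3/4 + 2/3) = -108*(-3*¼ + 2*(⅓)) = -108*(-¾ + ⅔) = -108*(-1/12) = 9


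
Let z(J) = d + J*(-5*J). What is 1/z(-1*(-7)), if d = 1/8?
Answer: -8/1959 ≈ -0.0040837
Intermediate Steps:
d = ⅛ ≈ 0.12500
z(J) = ⅛ - 5*J² (z(J) = ⅛ + J*(-5*J) = ⅛ - 5*J²)
1/z(-1*(-7)) = 1/(⅛ - 5*(-1*(-7))²) = 1/(⅛ - 5*7²) = 1/(⅛ - 5*49) = 1/(⅛ - 245) = 1/(-1959/8) = -8/1959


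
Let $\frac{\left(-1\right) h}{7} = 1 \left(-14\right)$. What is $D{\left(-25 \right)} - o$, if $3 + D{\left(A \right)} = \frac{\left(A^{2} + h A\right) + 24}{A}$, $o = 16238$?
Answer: $- \frac{404224}{25} \approx -16169.0$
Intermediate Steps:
$h = 98$ ($h = - 7 \cdot 1 \left(-14\right) = \left(-7\right) \left(-14\right) = 98$)
$D{\left(A \right)} = -3 + \frac{24 + A^{2} + 98 A}{A}$ ($D{\left(A \right)} = -3 + \frac{\left(A^{2} + 98 A\right) + 24}{A} = -3 + \frac{24 + A^{2} + 98 A}{A}$)
$D{\left(-25 \right)} - o = \left(95 - 25 + \frac{24}{-25}\right) - 16238 = \left(95 - 25 + 24 \left(- \frac{1}{25}\right)\right) - 16238 = \left(95 - 25 - \frac{24}{25}\right) - 16238 = \frac{1726}{25} - 16238 = - \frac{404224}{25}$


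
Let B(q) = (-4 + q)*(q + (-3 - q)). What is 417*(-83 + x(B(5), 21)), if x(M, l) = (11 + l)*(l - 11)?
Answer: 98829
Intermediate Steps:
B(q) = 12 - 3*q (B(q) = (-4 + q)*(-3) = 12 - 3*q)
x(M, l) = (-11 + l)*(11 + l) (x(M, l) = (11 + l)*(-11 + l) = (-11 + l)*(11 + l))
417*(-83 + x(B(5), 21)) = 417*(-83 + (-121 + 21²)) = 417*(-83 + (-121 + 441)) = 417*(-83 + 320) = 417*237 = 98829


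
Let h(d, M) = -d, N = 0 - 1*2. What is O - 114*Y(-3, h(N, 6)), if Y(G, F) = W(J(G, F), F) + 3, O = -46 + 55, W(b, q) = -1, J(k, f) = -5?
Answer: -219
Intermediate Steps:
N = -2 (N = 0 - 2 = -2)
O = 9
Y(G, F) = 2 (Y(G, F) = -1 + 3 = 2)
O - 114*Y(-3, h(N, 6)) = 9 - 114*2 = 9 - 228 = -219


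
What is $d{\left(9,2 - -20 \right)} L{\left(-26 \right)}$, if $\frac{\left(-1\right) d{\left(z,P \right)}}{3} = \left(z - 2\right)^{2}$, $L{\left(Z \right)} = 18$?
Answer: $-2646$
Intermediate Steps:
$d{\left(z,P \right)} = - 3 \left(-2 + z\right)^{2}$ ($d{\left(z,P \right)} = - 3 \left(z - 2\right)^{2} = - 3 \left(-2 + z\right)^{2}$)
$d{\left(9,2 - -20 \right)} L{\left(-26 \right)} = - 3 \left(-2 + 9\right)^{2} \cdot 18 = - 3 \cdot 7^{2} \cdot 18 = \left(-3\right) 49 \cdot 18 = \left(-147\right) 18 = -2646$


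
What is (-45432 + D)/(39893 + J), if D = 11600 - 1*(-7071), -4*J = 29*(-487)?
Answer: -107044/173695 ≈ -0.61628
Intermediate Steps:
J = 14123/4 (J = -29*(-487)/4 = -¼*(-14123) = 14123/4 ≈ 3530.8)
D = 18671 (D = 11600 + 7071 = 18671)
(-45432 + D)/(39893 + J) = (-45432 + 18671)/(39893 + 14123/4) = -26761/173695/4 = -26761*4/173695 = -107044/173695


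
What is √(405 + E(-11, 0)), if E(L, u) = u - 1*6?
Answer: √399 ≈ 19.975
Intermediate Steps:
E(L, u) = -6 + u (E(L, u) = u - 6 = -6 + u)
√(405 + E(-11, 0)) = √(405 + (-6 + 0)) = √(405 - 6) = √399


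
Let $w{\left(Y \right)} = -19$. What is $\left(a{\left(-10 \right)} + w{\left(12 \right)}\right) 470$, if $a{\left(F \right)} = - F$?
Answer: $-4230$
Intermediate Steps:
$\left(a{\left(-10 \right)} + w{\left(12 \right)}\right) 470 = \left(\left(-1\right) \left(-10\right) - 19\right) 470 = \left(10 - 19\right) 470 = \left(-9\right) 470 = -4230$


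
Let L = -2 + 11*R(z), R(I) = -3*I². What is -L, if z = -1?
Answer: 35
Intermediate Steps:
L = -35 (L = -2 + 11*(-3*(-1)²) = -2 + 11*(-3*1) = -2 + 11*(-3) = -2 - 33 = -35)
-L = -1*(-35) = 35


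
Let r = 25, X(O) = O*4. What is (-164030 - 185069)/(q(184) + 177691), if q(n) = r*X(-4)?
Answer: -349099/177291 ≈ -1.9691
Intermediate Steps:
X(O) = 4*O
q(n) = -400 (q(n) = 25*(4*(-4)) = 25*(-16) = -400)
(-164030 - 185069)/(q(184) + 177691) = (-164030 - 185069)/(-400 + 177691) = -349099/177291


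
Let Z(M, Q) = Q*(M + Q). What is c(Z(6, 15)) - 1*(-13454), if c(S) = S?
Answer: 13769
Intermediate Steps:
c(Z(6, 15)) - 1*(-13454) = 15*(6 + 15) - 1*(-13454) = 15*21 + 13454 = 315 + 13454 = 13769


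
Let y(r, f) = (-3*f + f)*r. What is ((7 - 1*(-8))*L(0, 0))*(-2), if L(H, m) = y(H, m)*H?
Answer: 0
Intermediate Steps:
y(r, f) = -2*f*r (y(r, f) = (-2*f)*r = -2*f*r)
L(H, m) = -2*m*H² (L(H, m) = (-2*m*H)*H = (-2*H*m)*H = -2*m*H²)
((7 - 1*(-8))*L(0, 0))*(-2) = ((7 - 1*(-8))*(-2*0*0²))*(-2) = ((7 + 8)*(-2*0*0))*(-2) = (15*0)*(-2) = 0*(-2) = 0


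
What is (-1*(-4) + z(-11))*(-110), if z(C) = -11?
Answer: 770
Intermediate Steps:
(-1*(-4) + z(-11))*(-110) = (-1*(-4) - 11)*(-110) = (4 - 11)*(-110) = -7*(-110) = 770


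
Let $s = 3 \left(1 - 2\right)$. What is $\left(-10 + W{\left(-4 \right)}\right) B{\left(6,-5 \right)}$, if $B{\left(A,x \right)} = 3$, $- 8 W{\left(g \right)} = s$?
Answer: $- \frac{231}{8} \approx -28.875$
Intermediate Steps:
$s = -3$ ($s = 3 \left(1 - 2\right) = 3 \left(-1\right) = -3$)
$W{\left(g \right)} = \frac{3}{8}$ ($W{\left(g \right)} = \left(- \frac{1}{8}\right) \left(-3\right) = \frac{3}{8}$)
$\left(-10 + W{\left(-4 \right)}\right) B{\left(6,-5 \right)} = \left(-10 + \frac{3}{8}\right) 3 = \left(- \frac{77}{8}\right) 3 = - \frac{231}{8}$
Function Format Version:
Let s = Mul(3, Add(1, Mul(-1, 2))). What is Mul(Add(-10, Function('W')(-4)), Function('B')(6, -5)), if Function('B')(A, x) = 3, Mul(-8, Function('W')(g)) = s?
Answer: Rational(-231, 8) ≈ -28.875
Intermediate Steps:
s = -3 (s = Mul(3, Add(1, -2)) = Mul(3, -1) = -3)
Function('W')(g) = Rational(3, 8) (Function('W')(g) = Mul(Rational(-1, 8), -3) = Rational(3, 8))
Mul(Add(-10, Function('W')(-4)), Function('B')(6, -5)) = Mul(Add(-10, Rational(3, 8)), 3) = Mul(Rational(-77, 8), 3) = Rational(-231, 8)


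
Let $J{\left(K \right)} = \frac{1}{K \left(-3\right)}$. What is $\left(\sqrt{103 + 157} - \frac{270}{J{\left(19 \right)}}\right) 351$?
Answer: $5401890 + 702 \sqrt{65} \approx 5.4076 \cdot 10^{6}$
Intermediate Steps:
$J{\left(K \right)} = - \frac{1}{3 K}$ ($J{\left(K \right)} = \frac{1}{\left(-3\right) K} = - \frac{1}{3 K}$)
$\left(\sqrt{103 + 157} - \frac{270}{J{\left(19 \right)}}\right) 351 = \left(\sqrt{103 + 157} - \frac{270}{\left(- \frac{1}{3}\right) \frac{1}{19}}\right) 351 = \left(\sqrt{260} - \frac{270}{\left(- \frac{1}{3}\right) \frac{1}{19}}\right) 351 = \left(2 \sqrt{65} - \frac{270}{- \frac{1}{57}}\right) 351 = \left(2 \sqrt{65} - -15390\right) 351 = \left(2 \sqrt{65} + 15390\right) 351 = \left(15390 + 2 \sqrt{65}\right) 351 = 5401890 + 702 \sqrt{65}$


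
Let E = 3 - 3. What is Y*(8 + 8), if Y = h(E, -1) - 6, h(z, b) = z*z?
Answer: -96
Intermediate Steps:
E = 0
h(z, b) = z²
Y = -6 (Y = 0² - 6 = 0 - 6 = -6)
Y*(8 + 8) = -6*(8 + 8) = -6*16 = -96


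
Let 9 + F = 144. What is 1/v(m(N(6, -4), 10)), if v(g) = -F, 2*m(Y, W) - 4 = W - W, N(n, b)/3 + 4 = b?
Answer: -1/135 ≈ -0.0074074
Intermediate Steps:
N(n, b) = -12 + 3*b
m(Y, W) = 2 (m(Y, W) = 2 + (W - W)/2 = 2 + (½)*0 = 2 + 0 = 2)
F = 135 (F = -9 + 144 = 135)
v(g) = -135 (v(g) = -1*135 = -135)
1/v(m(N(6, -4), 10)) = 1/(-135) = -1/135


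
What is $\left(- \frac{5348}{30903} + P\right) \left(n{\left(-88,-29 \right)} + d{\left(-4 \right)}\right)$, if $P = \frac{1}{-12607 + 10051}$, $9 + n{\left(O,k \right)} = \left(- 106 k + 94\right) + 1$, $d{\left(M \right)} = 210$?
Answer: $- \frac{7695052945}{13164678} \approx -584.52$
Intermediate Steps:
$n{\left(O,k \right)} = 86 - 106 k$ ($n{\left(O,k \right)} = -9 + \left(\left(- 106 k + 94\right) + 1\right) = -9 + \left(\left(94 - 106 k\right) + 1\right) = -9 - \left(-95 + 106 k\right) = 86 - 106 k$)
$P = - \frac{1}{2556}$ ($P = \frac{1}{-2556} = - \frac{1}{2556} \approx -0.00039124$)
$\left(- \frac{5348}{30903} + P\right) \left(n{\left(-88,-29 \right)} + d{\left(-4 \right)}\right) = \left(- \frac{5348}{30903} - \frac{1}{2556}\right) \left(\left(86 - -3074\right) + 210\right) = \left(\left(-5348\right) \frac{1}{30903} - \frac{1}{2556}\right) \left(\left(86 + 3074\right) + 210\right) = \left(- \frac{5348}{30903} - \frac{1}{2556}\right) \left(3160 + 210\right) = \left(- \frac{4566797}{26329356}\right) 3370 = - \frac{7695052945}{13164678}$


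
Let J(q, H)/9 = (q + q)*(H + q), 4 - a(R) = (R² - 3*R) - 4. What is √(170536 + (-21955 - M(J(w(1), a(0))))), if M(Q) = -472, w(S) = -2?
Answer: √149053 ≈ 386.07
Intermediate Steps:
a(R) = 8 - R² + 3*R (a(R) = 4 - ((R² - 3*R) - 4) = 4 - (-4 + R² - 3*R) = 4 + (4 - R² + 3*R) = 8 - R² + 3*R)
J(q, H) = 18*q*(H + q) (J(q, H) = 9*((q + q)*(H + q)) = 9*((2*q)*(H + q)) = 9*(2*q*(H + q)) = 18*q*(H + q))
√(170536 + (-21955 - M(J(w(1), a(0))))) = √(170536 + (-21955 - 1*(-472))) = √(170536 + (-21955 + 472)) = √(170536 - 21483) = √149053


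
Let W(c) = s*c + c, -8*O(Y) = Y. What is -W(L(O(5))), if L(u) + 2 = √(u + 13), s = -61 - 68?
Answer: -256 + 96*√22 ≈ 194.28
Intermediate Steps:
s = -129
O(Y) = -Y/8
L(u) = -2 + √(13 + u) (L(u) = -2 + √(u + 13) = -2 + √(13 + u))
W(c) = -128*c (W(c) = -129*c + c = -128*c)
-W(L(O(5))) = -(-128)*(-2 + √(13 - ⅛*5)) = -(-128)*(-2 + √(13 - 5/8)) = -(-128)*(-2 + √(99/8)) = -(-128)*(-2 + 3*√22/4) = -(256 - 96*√22) = -256 + 96*√22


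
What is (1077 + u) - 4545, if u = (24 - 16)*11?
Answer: -3380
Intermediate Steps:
u = 88 (u = 8*11 = 88)
(1077 + u) - 4545 = (1077 + 88) - 4545 = 1165 - 4545 = -3380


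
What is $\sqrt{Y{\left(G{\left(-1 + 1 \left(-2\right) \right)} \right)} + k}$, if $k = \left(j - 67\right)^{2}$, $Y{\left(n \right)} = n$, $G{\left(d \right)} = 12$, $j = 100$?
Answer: $\sqrt{1101} \approx 33.181$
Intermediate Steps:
$k = 1089$ ($k = \left(100 - 67\right)^{2} = 33^{2} = 1089$)
$\sqrt{Y{\left(G{\left(-1 + 1 \left(-2\right) \right)} \right)} + k} = \sqrt{12 + 1089} = \sqrt{1101}$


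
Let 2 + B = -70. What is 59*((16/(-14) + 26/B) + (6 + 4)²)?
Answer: 1464439/252 ≈ 5811.3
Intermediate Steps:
B = -72 (B = -2 - 70 = -72)
59*((16/(-14) + 26/B) + (6 + 4)²) = 59*((16/(-14) + 26/(-72)) + (6 + 4)²) = 59*((16*(-1/14) + 26*(-1/72)) + 10²) = 59*((-8/7 - 13/36) + 100) = 59*(-379/252 + 100) = 59*(24821/252) = 1464439/252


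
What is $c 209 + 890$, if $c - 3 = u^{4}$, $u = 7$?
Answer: $503326$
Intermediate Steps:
$c = 2404$ ($c = 3 + 7^{4} = 3 + 2401 = 2404$)
$c 209 + 890 = 2404 \cdot 209 + 890 = 502436 + 890 = 503326$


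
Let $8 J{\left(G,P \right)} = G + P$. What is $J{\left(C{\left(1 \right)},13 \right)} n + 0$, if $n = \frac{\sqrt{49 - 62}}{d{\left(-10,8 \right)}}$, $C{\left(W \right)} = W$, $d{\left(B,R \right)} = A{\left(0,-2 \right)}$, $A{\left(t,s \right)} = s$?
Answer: $- \frac{7 i \sqrt{13}}{8} \approx - 3.1549 i$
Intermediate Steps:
$d{\left(B,R \right)} = -2$
$J{\left(G,P \right)} = \frac{G}{8} + \frac{P}{8}$ ($J{\left(G,P \right)} = \frac{G + P}{8} = \frac{G}{8} + \frac{P}{8}$)
$n = - \frac{i \sqrt{13}}{2}$ ($n = \frac{\sqrt{49 - 62}}{-2} = \sqrt{-13} \left(- \frac{1}{2}\right) = i \sqrt{13} \left(- \frac{1}{2}\right) = - \frac{i \sqrt{13}}{2} \approx - 1.8028 i$)
$J{\left(C{\left(1 \right)},13 \right)} n + 0 = \left(\frac{1}{8} \cdot 1 + \frac{1}{8} \cdot 13\right) \left(- \frac{i \sqrt{13}}{2}\right) + 0 = \left(\frac{1}{8} + \frac{13}{8}\right) \left(- \frac{i \sqrt{13}}{2}\right) + 0 = \frac{7 \left(- \frac{i \sqrt{13}}{2}\right)}{4} + 0 = - \frac{7 i \sqrt{13}}{8} + 0 = - \frac{7 i \sqrt{13}}{8}$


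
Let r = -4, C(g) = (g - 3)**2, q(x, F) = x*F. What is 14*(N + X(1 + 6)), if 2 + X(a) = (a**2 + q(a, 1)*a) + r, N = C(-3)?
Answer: 1792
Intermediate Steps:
q(x, F) = F*x
C(g) = (-3 + g)**2
N = 36 (N = (-3 - 3)**2 = (-6)**2 = 36)
X(a) = -6 + 2*a**2 (X(a) = -2 + ((a**2 + (1*a)*a) - 4) = -2 + ((a**2 + a*a) - 4) = -2 + ((a**2 + a**2) - 4) = -2 + (2*a**2 - 4) = -2 + (-4 + 2*a**2) = -6 + 2*a**2)
14*(N + X(1 + 6)) = 14*(36 + (-6 + 2*(1 + 6)**2)) = 14*(36 + (-6 + 2*7**2)) = 14*(36 + (-6 + 2*49)) = 14*(36 + (-6 + 98)) = 14*(36 + 92) = 14*128 = 1792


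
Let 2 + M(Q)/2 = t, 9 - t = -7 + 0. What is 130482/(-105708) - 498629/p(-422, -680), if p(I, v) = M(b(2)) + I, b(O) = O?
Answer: 2194069351/1735373 ≈ 1264.3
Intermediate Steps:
t = 16 (t = 9 - (-7 + 0) = 9 - 1*(-7) = 9 + 7 = 16)
M(Q) = 28 (M(Q) = -4 + 2*16 = -4 + 32 = 28)
p(I, v) = 28 + I
130482/(-105708) - 498629/p(-422, -680) = 130482/(-105708) - 498629/(28 - 422) = 130482*(-1/105708) - 498629/(-394) = -21747/17618 - 498629*(-1/394) = -21747/17618 + 498629/394 = 2194069351/1735373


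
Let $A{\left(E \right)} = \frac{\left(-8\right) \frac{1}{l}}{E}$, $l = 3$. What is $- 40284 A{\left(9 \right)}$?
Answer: $11936$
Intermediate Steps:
$A{\left(E \right)} = - \frac{8}{3 E}$ ($A{\left(E \right)} = \frac{\left(-8\right) \frac{1}{3}}{E} = - \frac{8}{3 E}$)
$- 40284 A{\left(9 \right)} = - 40284 \left(- \frac{8}{3 \cdot 9}\right) = - 40284 \left(\left(- \frac{8}{3}\right) \frac{1}{9}\right) = \left(-40284\right) \left(- \frac{8}{27}\right) = 11936$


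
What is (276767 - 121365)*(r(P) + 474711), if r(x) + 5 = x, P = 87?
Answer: 73783781786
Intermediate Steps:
r(x) = -5 + x
(276767 - 121365)*(r(P) + 474711) = (276767 - 121365)*((-5 + 87) + 474711) = 155402*(82 + 474711) = 155402*474793 = 73783781786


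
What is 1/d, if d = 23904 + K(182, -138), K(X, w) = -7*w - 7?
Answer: 1/24863 ≈ 4.0220e-5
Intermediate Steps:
K(X, w) = -7 - 7*w
d = 24863 (d = 23904 + (-7 - 7*(-138)) = 23904 + (-7 + 966) = 23904 + 959 = 24863)
1/d = 1/24863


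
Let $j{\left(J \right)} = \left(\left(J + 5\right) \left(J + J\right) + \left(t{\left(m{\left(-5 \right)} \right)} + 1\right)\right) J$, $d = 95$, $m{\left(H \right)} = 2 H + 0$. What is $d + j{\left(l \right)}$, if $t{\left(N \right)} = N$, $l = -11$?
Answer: $-1258$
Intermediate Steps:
$m{\left(H \right)} = 2 H$
$j{\left(J \right)} = J \left(-9 + 2 J \left(5 + J\right)\right)$ ($j{\left(J \right)} = \left(\left(J + 5\right) \left(J + J\right) + \left(2 \left(-5\right) + 1\right)\right) J = \left(\left(5 + J\right) 2 J + \left(-10 + 1\right)\right) J = \left(2 J \left(5 + J\right) - 9\right) J = \left(-9 + 2 J \left(5 + J\right)\right) J = J \left(-9 + 2 J \left(5 + J\right)\right)$)
$d + j{\left(l \right)} = 95 - 11 \left(-9 + 2 \left(-11\right)^{2} + 10 \left(-11\right)\right) = 95 - 11 \left(-9 + 2 \cdot 121 - 110\right) = 95 - 11 \left(-9 + 242 - 110\right) = 95 - 1353 = -1258$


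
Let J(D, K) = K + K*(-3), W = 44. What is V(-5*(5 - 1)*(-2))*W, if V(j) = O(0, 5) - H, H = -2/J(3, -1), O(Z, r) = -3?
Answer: -88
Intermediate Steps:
J(D, K) = -2*K (J(D, K) = K - 3*K = -2*K)
H = -1 (H = -2/((-2*(-1))) = -2/2 = -2*1/2 = -1)
V(j) = -2 (V(j) = -3 - 1*(-1) = -3 + 1 = -2)
V(-5*(5 - 1)*(-2))*W = -2*44 = -88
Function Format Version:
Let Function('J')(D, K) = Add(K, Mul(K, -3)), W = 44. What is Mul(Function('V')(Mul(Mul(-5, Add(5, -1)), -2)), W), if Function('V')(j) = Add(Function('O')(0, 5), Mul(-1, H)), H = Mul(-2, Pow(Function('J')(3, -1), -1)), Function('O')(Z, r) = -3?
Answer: -88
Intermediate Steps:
Function('J')(D, K) = Mul(-2, K) (Function('J')(D, K) = Add(K, Mul(-3, K)) = Mul(-2, K))
H = -1 (H = Mul(-2, Pow(Mul(-2, -1), -1)) = Mul(-2, Pow(2, -1)) = Mul(-2, Rational(1, 2)) = -1)
Function('V')(j) = -2 (Function('V')(j) = Add(-3, Mul(-1, -1)) = Add(-3, 1) = -2)
Mul(Function('V')(Mul(Mul(-5, Add(5, -1)), -2)), W) = Mul(-2, 44) = -88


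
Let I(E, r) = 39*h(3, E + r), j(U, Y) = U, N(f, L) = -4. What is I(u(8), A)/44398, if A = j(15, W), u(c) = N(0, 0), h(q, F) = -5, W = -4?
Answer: -195/44398 ≈ -0.0043921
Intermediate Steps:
u(c) = -4
A = 15
I(E, r) = -195 (I(E, r) = 39*(-5) = -195)
I(u(8), A)/44398 = -195/44398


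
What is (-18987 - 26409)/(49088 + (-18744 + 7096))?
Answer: -97/80 ≈ -1.2125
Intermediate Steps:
(-18987 - 26409)/(49088 + (-18744 + 7096)) = -45396/(49088 - 11648) = -45396/37440 = -45396*1/37440 = -97/80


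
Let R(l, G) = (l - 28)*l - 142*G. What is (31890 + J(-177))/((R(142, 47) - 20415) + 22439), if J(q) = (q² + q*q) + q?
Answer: 31457/3846 ≈ 8.1792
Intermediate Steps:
R(l, G) = -142*G + l*(-28 + l) (R(l, G) = (-28 + l)*l - 142*G = l*(-28 + l) - 142*G = -142*G + l*(-28 + l))
J(q) = q + 2*q² (J(q) = (q² + q²) + q = 2*q² + q = q + 2*q²)
(31890 + J(-177))/((R(142, 47) - 20415) + 22439) = (31890 - 177*(1 + 2*(-177)))/(((142² - 142*47 - 28*142) - 20415) + 22439) = (31890 - 177*(1 - 354))/(((20164 - 6674 - 3976) - 20415) + 22439) = (31890 - 177*(-353))/((9514 - 20415) + 22439) = (31890 + 62481)/(-10901 + 22439) = 94371/11538 = 94371*(1/11538) = 31457/3846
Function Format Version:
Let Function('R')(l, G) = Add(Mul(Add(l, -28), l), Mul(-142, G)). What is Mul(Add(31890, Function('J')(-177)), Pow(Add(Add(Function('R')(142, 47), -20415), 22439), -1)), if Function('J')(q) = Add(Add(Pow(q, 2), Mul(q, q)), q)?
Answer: Rational(31457, 3846) ≈ 8.1792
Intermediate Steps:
Function('R')(l, G) = Add(Mul(-142, G), Mul(l, Add(-28, l))) (Function('R')(l, G) = Add(Mul(Add(-28, l), l), Mul(-142, G)) = Add(Mul(l, Add(-28, l)), Mul(-142, G)) = Add(Mul(-142, G), Mul(l, Add(-28, l))))
Function('J')(q) = Add(q, Mul(2, Pow(q, 2))) (Function('J')(q) = Add(Add(Pow(q, 2), Pow(q, 2)), q) = Add(Mul(2, Pow(q, 2)), q) = Add(q, Mul(2, Pow(q, 2))))
Mul(Add(31890, Function('J')(-177)), Pow(Add(Add(Function('R')(142, 47), -20415), 22439), -1)) = Mul(Add(31890, Mul(-177, Add(1, Mul(2, -177)))), Pow(Add(Add(Add(Pow(142, 2), Mul(-142, 47), Mul(-28, 142)), -20415), 22439), -1)) = Mul(Add(31890, Mul(-177, Add(1, -354))), Pow(Add(Add(Add(20164, -6674, -3976), -20415), 22439), -1)) = Mul(Add(31890, Mul(-177, -353)), Pow(Add(Add(9514, -20415), 22439), -1)) = Mul(Add(31890, 62481), Pow(Add(-10901, 22439), -1)) = Mul(94371, Pow(11538, -1)) = Mul(94371, Rational(1, 11538)) = Rational(31457, 3846)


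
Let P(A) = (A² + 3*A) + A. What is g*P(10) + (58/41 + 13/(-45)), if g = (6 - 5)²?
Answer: 260377/1845 ≈ 141.13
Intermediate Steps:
P(A) = A² + 4*A
g = 1 (g = 1² = 1)
g*P(10) + (58/41 + 13/(-45)) = 1*(10*(4 + 10)) + (58/41 + 13/(-45)) = 1*(10*14) + (58*(1/41) + 13*(-1/45)) = 1*140 + (58/41 - 13/45) = 140 + 2077/1845 = 260377/1845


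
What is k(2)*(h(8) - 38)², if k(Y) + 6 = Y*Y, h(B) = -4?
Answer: -3528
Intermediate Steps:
k(Y) = -6 + Y² (k(Y) = -6 + Y*Y = -6 + Y²)
k(2)*(h(8) - 38)² = (-6 + 2²)*(-4 - 38)² = (-6 + 4)*(-42)² = -2*1764 = -3528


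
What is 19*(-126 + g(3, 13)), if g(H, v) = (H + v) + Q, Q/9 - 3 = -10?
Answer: -3287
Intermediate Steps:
Q = -63 (Q = 27 + 9*(-10) = 27 - 90 = -63)
g(H, v) = -63 + H + v (g(H, v) = (H + v) - 63 = -63 + H + v)
19*(-126 + g(3, 13)) = 19*(-126 + (-63 + 3 + 13)) = 19*(-126 - 47) = 19*(-173) = -3287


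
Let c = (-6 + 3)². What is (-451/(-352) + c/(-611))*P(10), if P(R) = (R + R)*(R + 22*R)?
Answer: 14238725/2444 ≈ 5826.0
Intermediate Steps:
P(R) = 46*R² (P(R) = (2*R)*(23*R) = 46*R²)
c = 9 (c = (-3)² = 9)
(-451/(-352) + c/(-611))*P(10) = (-451/(-352) + 9/(-611))*(46*10²) = (-451*(-1/352) + 9*(-1/611))*(46*100) = (41/32 - 9/611)*4600 = (24763/19552)*4600 = 14238725/2444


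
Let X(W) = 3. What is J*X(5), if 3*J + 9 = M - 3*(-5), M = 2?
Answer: 8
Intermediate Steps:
J = 8/3 (J = -3 + (2 - 3*(-5))/3 = -3 + (2 + 15)/3 = -3 + (⅓)*17 = -3 + 17/3 = 8/3 ≈ 2.6667)
J*X(5) = (8/3)*3 = 8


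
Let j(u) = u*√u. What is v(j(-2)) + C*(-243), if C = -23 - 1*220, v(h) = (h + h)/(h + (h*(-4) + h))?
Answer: 59048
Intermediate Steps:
j(u) = u^(3/2)
v(h) = -1 (v(h) = (2*h)/(h + (-4*h + h)) = (2*h)/(h - 3*h) = (2*h)/((-2*h)) = (2*h)*(-1/(2*h)) = -1)
C = -243 (C = -23 - 220 = -243)
v(j(-2)) + C*(-243) = -1 - 243*(-243) = -1 + 59049 = 59048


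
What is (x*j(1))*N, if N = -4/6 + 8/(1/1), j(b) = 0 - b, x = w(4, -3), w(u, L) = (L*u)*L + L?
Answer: -242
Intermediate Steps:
w(u, L) = L + u*L**2 (w(u, L) = u*L**2 + L = L + u*L**2)
x = 33 (x = -3*(1 - 3*4) = -3*(1 - 12) = -3*(-11) = 33)
j(b) = -b
N = 22/3 (N = -4*1/6 + 8/1 = -2/3 + 8*1 = -2/3 + 8 = 22/3 ≈ 7.3333)
(x*j(1))*N = (33*(-1*1))*(22/3) = (33*(-1))*(22/3) = -33*22/3 = -242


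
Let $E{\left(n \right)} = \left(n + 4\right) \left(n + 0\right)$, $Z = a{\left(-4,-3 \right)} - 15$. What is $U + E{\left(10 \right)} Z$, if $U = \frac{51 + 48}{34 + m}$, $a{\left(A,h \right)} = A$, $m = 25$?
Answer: $- \frac{156841}{59} \approx -2658.3$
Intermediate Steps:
$Z = -19$ ($Z = -4 - 15 = -19$)
$E{\left(n \right)} = n \left(4 + n\right)$ ($E{\left(n \right)} = \left(4 + n\right) n = n \left(4 + n\right)$)
$U = \frac{99}{59}$ ($U = \frac{51 + 48}{34 + 25} = \frac{99}{59} \approx 1.678$)
$U + E{\left(10 \right)} Z = \frac{99}{59} + 10 \left(4 + 10\right) \left(-19\right) = \frac{99}{59} + 10 \cdot 14 \left(-19\right) = \frac{99}{59} + 140 \left(-19\right) = \frac{99}{59} - 2660 = - \frac{156841}{59}$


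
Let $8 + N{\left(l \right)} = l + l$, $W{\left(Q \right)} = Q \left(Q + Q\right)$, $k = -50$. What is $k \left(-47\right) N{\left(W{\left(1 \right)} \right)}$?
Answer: $-9400$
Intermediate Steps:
$W{\left(Q \right)} = 2 Q^{2}$ ($W{\left(Q \right)} = Q 2 Q = 2 Q^{2}$)
$N{\left(l \right)} = -8 + 2 l$ ($N{\left(l \right)} = -8 + \left(l + l\right) = -8 + 2 l$)
$k \left(-47\right) N{\left(W{\left(1 \right)} \right)} = \left(-50\right) \left(-47\right) \left(-8 + 2 \cdot 2 \cdot 1^{2}\right) = 2350 \left(-8 + 2 \cdot 2 \cdot 1\right) = 2350 \left(-8 + 2 \cdot 2\right) = 2350 \left(-8 + 4\right) = 2350 \left(-4\right) = -9400$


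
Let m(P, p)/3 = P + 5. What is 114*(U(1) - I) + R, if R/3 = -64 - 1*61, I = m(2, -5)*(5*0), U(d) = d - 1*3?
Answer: -603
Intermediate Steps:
U(d) = -3 + d (U(d) = d - 3 = -3 + d)
m(P, p) = 15 + 3*P (m(P, p) = 3*(P + 5) = 3*(5 + P) = 15 + 3*P)
I = 0 (I = (15 + 3*2)*(5*0) = (15 + 6)*0 = 21*0 = 0)
R = -375 (R = 3*(-64 - 1*61) = 3*(-64 - 61) = 3*(-125) = -375)
114*(U(1) - I) + R = 114*((-3 + 1) - 1*0) - 375 = 114*(-2 + 0) - 375 = 114*(-2) - 375 = -228 - 375 = -603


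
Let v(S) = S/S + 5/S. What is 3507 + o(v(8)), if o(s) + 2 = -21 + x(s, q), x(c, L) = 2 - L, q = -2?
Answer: 3488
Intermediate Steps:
v(S) = 1 + 5/S
o(s) = -19 (o(s) = -2 + (-21 + (2 - 1*(-2))) = -2 + (-21 + (2 + 2)) = -2 + (-21 + 4) = -2 - 17 = -19)
3507 + o(v(8)) = 3507 - 19 = 3488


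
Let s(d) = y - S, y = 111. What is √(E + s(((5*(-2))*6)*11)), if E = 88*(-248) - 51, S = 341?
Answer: I*√22105 ≈ 148.68*I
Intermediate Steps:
E = -21875 (E = -21824 - 51 = -21875)
s(d) = -230 (s(d) = 111 - 1*341 = 111 - 341 = -230)
√(E + s(((5*(-2))*6)*11)) = √(-21875 - 230) = √(-22105) = I*√22105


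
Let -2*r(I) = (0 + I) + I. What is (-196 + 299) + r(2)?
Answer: 101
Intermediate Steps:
r(I) = -I (r(I) = -((0 + I) + I)/2 = -(I + I)/2 = -I)
(-196 + 299) + r(2) = (-196 + 299) - 1*2 = 103 - 2 = 101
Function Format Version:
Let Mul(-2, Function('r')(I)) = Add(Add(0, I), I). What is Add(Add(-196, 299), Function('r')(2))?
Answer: 101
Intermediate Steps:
Function('r')(I) = Mul(-1, I) (Function('r')(I) = Mul(Rational(-1, 2), Add(Add(0, I), I)) = Mul(Rational(-1, 2), Add(I, I)) = Mul(Rational(-1, 2), Mul(2, I)) = Mul(-1, I))
Add(Add(-196, 299), Function('r')(2)) = Add(Add(-196, 299), Mul(-1, 2)) = Add(103, -2) = 101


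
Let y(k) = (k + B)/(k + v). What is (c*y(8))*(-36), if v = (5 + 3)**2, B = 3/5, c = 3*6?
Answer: -387/5 ≈ -77.400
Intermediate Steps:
c = 18
B = 3/5 (B = 3*(1/5) = 3/5 ≈ 0.60000)
v = 64 (v = 8**2 = 64)
y(k) = (3/5 + k)/(64 + k) (y(k) = (k + 3/5)/(k + 64) = (3/5 + k)/(64 + k))
(c*y(8))*(-36) = (18*((3/5 + 8)/(64 + 8)))*(-36) = (18*((43/5)/72))*(-36) = (18*((1/72)*(43/5)))*(-36) = (18*(43/360))*(-36) = (43/20)*(-36) = -387/5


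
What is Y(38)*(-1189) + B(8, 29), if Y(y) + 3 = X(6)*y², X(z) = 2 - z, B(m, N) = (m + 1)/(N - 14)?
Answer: 34356158/5 ≈ 6.8712e+6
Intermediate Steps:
B(m, N) = (1 + m)/(-14 + N)
Y(y) = -3 - 4*y² (Y(y) = -3 + (2 - 1*6)*y² = -3 + (2 - 6)*y² = -3 - 4*y²)
Y(38)*(-1189) + B(8, 29) = (-3 - 4*38²)*(-1189) + (1 + 8)/(-14 + 29) = (-3 - 4*1444)*(-1189) + 9/15 = (-3 - 5776)*(-1189) + (1/15)*9 = -5779*(-1189) + ⅗ = 6871231 + ⅗ = 34356158/5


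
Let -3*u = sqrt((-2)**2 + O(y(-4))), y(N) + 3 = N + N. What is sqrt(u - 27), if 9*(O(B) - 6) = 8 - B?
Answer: sqrt(-243 - sqrt(109))/3 ≈ 5.3066*I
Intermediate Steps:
y(N) = -3 + 2*N (y(N) = -3 + (N + N) = -3 + 2*N)
O(B) = 62/9 - B/9 (O(B) = 6 + (8 - B)/9 = 6 + (8/9 - B/9) = 62/9 - B/9)
u = -sqrt(109)/9 (u = -sqrt((-2)**2 + (62/9 - (-3 + 2*(-4))/9))/3 = -sqrt(4 + (62/9 - (-3 - 8)/9))/3 = -sqrt(4 + (62/9 - 1/9*(-11)))/3 = -sqrt(4 + (62/9 + 11/9))/3 = -sqrt(4 + 73/9)/3 = -sqrt(109)/9 ≈ -1.1600)
sqrt(u - 27) = sqrt(-sqrt(109)/9 - 27) = sqrt(-27 - sqrt(109)/9)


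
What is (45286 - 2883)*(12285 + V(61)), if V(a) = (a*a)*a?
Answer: 10145596198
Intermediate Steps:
V(a) = a³ (V(a) = a²*a = a³)
(45286 - 2883)*(12285 + V(61)) = (45286 - 2883)*(12285 + 61³) = 42403*(12285 + 226981) = 42403*239266 = 10145596198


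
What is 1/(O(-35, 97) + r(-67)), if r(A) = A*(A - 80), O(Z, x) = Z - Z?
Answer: 1/9849 ≈ 0.00010153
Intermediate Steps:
O(Z, x) = 0
r(A) = A*(-80 + A)
1/(O(-35, 97) + r(-67)) = 1/(0 - 67*(-80 - 67)) = 1/(0 - 67*(-147)) = 1/(0 + 9849) = 1/9849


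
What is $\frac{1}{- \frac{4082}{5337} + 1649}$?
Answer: $\frac{5337}{8796631} \approx 0.00060671$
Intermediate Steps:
$\frac{1}{- \frac{4082}{5337} + 1649} = \frac{1}{\frac{8796631}{5337}} = \frac{5337}{8796631}$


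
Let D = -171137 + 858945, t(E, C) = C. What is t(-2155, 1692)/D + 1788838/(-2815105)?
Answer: -306403482361/484062934960 ≈ -0.63298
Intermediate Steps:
D = 687808
t(-2155, 1692)/D + 1788838/(-2815105) = 1692/687808 + 1788838/(-2815105) = 1692*(1/687808) + 1788838*(-1/2815105) = 423/171952 - 1788838/2815105 = -306403482361/484062934960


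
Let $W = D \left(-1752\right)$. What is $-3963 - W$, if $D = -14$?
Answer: $-28491$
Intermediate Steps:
$W = 24528$ ($W = \left(-14\right) \left(-1752\right) = 24528$)
$-3963 - W = -3963 - 24528 = -28491$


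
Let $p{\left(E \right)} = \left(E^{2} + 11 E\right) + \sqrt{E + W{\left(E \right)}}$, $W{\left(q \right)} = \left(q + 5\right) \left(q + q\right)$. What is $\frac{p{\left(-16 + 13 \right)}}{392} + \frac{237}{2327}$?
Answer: $\frac{4632}{114023} + \frac{i \sqrt{15}}{392} \approx 0.040623 + 0.0098801 i$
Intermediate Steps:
$W{\left(q \right)} = 2 q \left(5 + q\right)$ ($W{\left(q \right)} = \left(5 + q\right) 2 q = 2 q \left(5 + q\right)$)
$p{\left(E \right)} = E^{2} + \sqrt{E + 2 E \left(5 + E\right)} + 11 E$ ($p{\left(E \right)} = \left(E^{2} + 11 E\right) + \sqrt{E + 2 E \left(5 + E\right)} = E^{2} + \sqrt{E + 2 E \left(5 + E\right)} + 11 E$)
$\frac{p{\left(-16 + 13 \right)}}{392} + \frac{237}{2327} = \frac{\left(-16 + 13\right)^{2} + \sqrt{\left(-16 + 13\right) \left(11 + 2 \left(-16 + 13\right)\right)} + 11 \left(-16 + 13\right)}{392} + \frac{237}{2327} = \left(\left(-3\right)^{2} + \sqrt{- 3 \left(11 + 2 \left(-3\right)\right)} + 11 \left(-3\right)\right) \frac{1}{392} + 237 \cdot \frac{1}{2327} = \left(9 + \sqrt{- 3 \left(11 - 6\right)} - 33\right) \frac{1}{392} + \frac{237}{2327} = \left(9 + \sqrt{\left(-3\right) 5} - 33\right) \frac{1}{392} + \frac{237}{2327} = \left(9 + \sqrt{-15} - 33\right) \frac{1}{392} + \frac{237}{2327} = \left(9 + i \sqrt{15} - 33\right) \frac{1}{392} + \frac{237}{2327} = \left(-24 + i \sqrt{15}\right) \frac{1}{392} + \frac{237}{2327} = \left(- \frac{3}{49} + \frac{i \sqrt{15}}{392}\right) + \frac{237}{2327} = \frac{4632}{114023} + \frac{i \sqrt{15}}{392}$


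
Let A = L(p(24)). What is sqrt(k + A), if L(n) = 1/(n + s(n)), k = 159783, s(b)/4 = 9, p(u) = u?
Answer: sqrt(143804715)/30 ≈ 399.73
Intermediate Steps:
s(b) = 36 (s(b) = 4*9 = 36)
L(n) = 1/(36 + n) (L(n) = 1/(n + 36) = 1/(36 + n))
A = 1/60 (A = 1/(36 + 24) = 1/60 ≈ 0.016667)
sqrt(k + A) = sqrt(159783 + 1/60) = sqrt(9586981/60) = sqrt(143804715)/30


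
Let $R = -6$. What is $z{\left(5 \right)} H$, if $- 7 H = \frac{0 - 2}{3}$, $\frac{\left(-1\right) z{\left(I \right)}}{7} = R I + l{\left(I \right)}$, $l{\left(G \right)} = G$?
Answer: $\frac{50}{3} \approx 16.667$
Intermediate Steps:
$z{\left(I \right)} = 35 I$ ($z{\left(I \right)} = - 7 \left(- 6 I + I\right) = - 7 \left(- 5 I\right) = 35 I$)
$H = \frac{2}{21}$ ($H = - \frac{\left(0 - 2\right) \frac{1}{3}}{7} = - \frac{\left(-2\right) \frac{1}{3}}{7} = \left(- \frac{1}{7}\right) \left(- \frac{2}{3}\right) = \frac{2}{21} \approx 0.095238$)
$z{\left(5 \right)} H = 35 \cdot 5 \cdot \frac{2}{21} = 175 \cdot \frac{2}{21} = \frac{50}{3}$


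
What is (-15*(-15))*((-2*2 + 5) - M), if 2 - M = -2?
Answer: -675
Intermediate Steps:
M = 4 (M = 2 - 1*(-2) = 2 + 2 = 4)
(-15*(-15))*((-2*2 + 5) - M) = (-15*(-15))*((-2*2 + 5) - 1*4) = 225*((-4 + 5) - 4) = 225*(1 - 4) = 225*(-3) = -675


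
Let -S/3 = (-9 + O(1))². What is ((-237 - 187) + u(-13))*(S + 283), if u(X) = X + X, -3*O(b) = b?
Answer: -9750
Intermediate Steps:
O(b) = -b/3
u(X) = 2*X
S = -784/3 (S = -3*(-9 - ⅓*1)² = -3*(-9 - ⅓)² = -3*(-28/3)² = -3*784/9 = -784/3 ≈ -261.33)
((-237 - 187) + u(-13))*(S + 283) = ((-237 - 187) + 2*(-13))*(-784/3 + 283) = (-424 - 26)*(65/3) = -450*65/3 = -9750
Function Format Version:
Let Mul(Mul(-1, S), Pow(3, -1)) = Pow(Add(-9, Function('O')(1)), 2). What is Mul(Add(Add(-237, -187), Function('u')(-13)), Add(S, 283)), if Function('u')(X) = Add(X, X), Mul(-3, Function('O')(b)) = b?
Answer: -9750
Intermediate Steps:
Function('O')(b) = Mul(Rational(-1, 3), b)
Function('u')(X) = Mul(2, X)
S = Rational(-784, 3) (S = Mul(-3, Pow(Add(-9, Mul(Rational(-1, 3), 1)), 2)) = Mul(-3, Pow(Add(-9, Rational(-1, 3)), 2)) = Mul(-3, Pow(Rational(-28, 3), 2)) = Mul(-3, Rational(784, 9)) = Rational(-784, 3) ≈ -261.33)
Mul(Add(Add(-237, -187), Function('u')(-13)), Add(S, 283)) = Mul(Add(Add(-237, -187), Mul(2, -13)), Add(Rational(-784, 3), 283)) = Mul(Add(-424, -26), Rational(65, 3)) = Mul(-450, Rational(65, 3)) = -9750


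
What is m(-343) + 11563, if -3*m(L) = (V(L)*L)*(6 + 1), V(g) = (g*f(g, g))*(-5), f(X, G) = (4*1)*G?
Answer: -5649470291/3 ≈ -1.8832e+9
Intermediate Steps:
f(X, G) = 4*G
V(g) = -20*g**2 (V(g) = (g*(4*g))*(-5) = (4*g**2)*(-5) = -20*g**2)
m(L) = 140*L**3/3 (m(L) = -(-20*L**2)*L*(6 + 1)/3 = -(-20*L**3)*7/3 = -(-140)*L**3/3 = 140*L**3/3)
m(-343) + 11563 = (140/3)*(-343)**3 + 11563 = (140/3)*(-40353607) + 11563 = -5649504980/3 + 11563 = -5649470291/3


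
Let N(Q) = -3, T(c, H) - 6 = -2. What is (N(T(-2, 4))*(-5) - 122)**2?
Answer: 11449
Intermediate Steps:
T(c, H) = 4 (T(c, H) = 6 - 2 = 4)
(N(T(-2, 4))*(-5) - 122)**2 = (-3*(-5) - 122)**2 = (15 - 122)**2 = (-107)**2 = 11449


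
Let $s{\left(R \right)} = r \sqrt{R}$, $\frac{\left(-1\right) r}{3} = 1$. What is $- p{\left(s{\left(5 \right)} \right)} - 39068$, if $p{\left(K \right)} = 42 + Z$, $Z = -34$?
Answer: $-39076$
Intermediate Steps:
$r = -3$ ($r = \left(-3\right) 1 = -3$)
$s{\left(R \right)} = - 3 \sqrt{R}$
$p{\left(K \right)} = 8$ ($p{\left(K \right)} = 42 - 34 = 8$)
$- p{\left(s{\left(5 \right)} \right)} - 39068 = \left(-1\right) 8 - 39068 = -8 - 39068 = -39076$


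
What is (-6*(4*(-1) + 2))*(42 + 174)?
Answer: 2592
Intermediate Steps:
(-6*(4*(-1) + 2))*(42 + 174) = -6*(-4 + 2)*216 = -6*(-2)*216 = 12*216 = 2592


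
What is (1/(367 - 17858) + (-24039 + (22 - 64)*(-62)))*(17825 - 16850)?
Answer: -365546596350/17491 ≈ -2.0899e+7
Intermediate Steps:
(1/(367 - 17858) + (-24039 + (22 - 64)*(-62)))*(17825 - 16850) = (1/(-17491) + (-24039 - 42*(-62)))*975 = (-1/17491 + (-24039 + 2604))*975 = (-1/17491 - 21435)*975 = -374919586/17491*975 = -365546596350/17491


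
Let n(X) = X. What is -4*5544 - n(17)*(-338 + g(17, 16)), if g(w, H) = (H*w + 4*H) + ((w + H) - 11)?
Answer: -22516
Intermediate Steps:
g(w, H) = -11 + w + 5*H + H*w (g(w, H) = (4*H + H*w) + ((H + w) - 11) = (4*H + H*w) + (-11 + H + w) = -11 + w + 5*H + H*w)
-4*5544 - n(17)*(-338 + g(17, 16)) = -4*5544 - 17*(-338 + (-11 + 17 + 5*16 + 16*17)) = -22176 - 17*(-338 + (-11 + 17 + 80 + 272)) = -22176 - 17*(-338 + 358) = -22176 - 17*20 = -22176 - 1*340 = -22176 - 340 = -22516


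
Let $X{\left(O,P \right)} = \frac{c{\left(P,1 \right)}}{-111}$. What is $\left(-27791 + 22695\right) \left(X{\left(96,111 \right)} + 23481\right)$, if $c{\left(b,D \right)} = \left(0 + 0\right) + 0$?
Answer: $-119659176$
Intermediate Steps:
$c{\left(b,D \right)} = 0$ ($c{\left(b,D \right)} = 0 + 0 = 0$)
$X{\left(O,P \right)} = 0$ ($X{\left(O,P \right)} = \frac{0}{-111} = 0 \left(- \frac{1}{111}\right) = 0$)
$\left(-27791 + 22695\right) \left(X{\left(96,111 \right)} + 23481\right) = \left(-27791 + 22695\right) \left(0 + 23481\right) = \left(-5096\right) 23481 = -119659176$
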